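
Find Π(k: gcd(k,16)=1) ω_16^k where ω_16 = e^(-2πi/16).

The primitive 16th roots of unity are ω_16^k for k coprime to 16: k ∈ {1, 3, 5, 7, 9, 11, 13, 15}
Their product equals the constant term of the cyclotomic polynomial Φ_16(x) up to sign.
For n ≥ 3, the product of all primitive nth roots of unity is 1. (For n=1 it is 1; for n=2 it is -1.)

1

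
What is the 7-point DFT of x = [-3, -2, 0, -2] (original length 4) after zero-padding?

Original 4-point DFT: [-7, -3, 1, -3]
Zero-padded 7-point DFT provides frequency interpolation.

DFT_7([x, 0, ...]) = [-7, -2.4450+2.4314i, -3.8019+0.3862i, -0.7530+2.8176i, -0.7530-2.8176i, -3.8019-0.3862i, -2.4450-2.4314i]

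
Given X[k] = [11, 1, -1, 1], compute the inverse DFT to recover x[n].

x[n] = (1/4) Σ(k=0 to 3) X[k] · e^(2πikn/4)

Computing each x[n]:
x[0] = 3
x[1] = 3
x[2] = 2
x[3] = 3

x = [3, 3, 2, 3]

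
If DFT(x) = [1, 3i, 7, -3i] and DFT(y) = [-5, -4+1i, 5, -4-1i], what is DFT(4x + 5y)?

By linearity: DFT(4x + 5y) = 4·DFT(x) + 5·DFT(y)
= 4·[1, 3i, 7, -3i] + 5·[-5, -4+1i, 5, -4-1i]

Computing element-wise:
Z[0] = 4·(1) + 5·(-5) = -21
Z[1] = 4·(3i) + 5·(-4+1i) = -20+17i
Z[2] = 4·(7) + 5·(5) = 53
Z[3] = 4·(-3i) + 5·(-4-1i) = -20-17i

DFT(4x + 5y) = 4·X + 5·Y = [-21, -20+17i, 53, -20-17i]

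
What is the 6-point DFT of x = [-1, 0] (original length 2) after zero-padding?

Original 2-point DFT: [-1, -1]
Zero-padded 6-point DFT provides frequency interpolation.

DFT_6([x, 0, ...]) = [-1, -1, -1, -1, -1, -1]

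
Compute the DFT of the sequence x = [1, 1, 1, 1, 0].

X[k] = Σ(n=0 to 4) x[n] · ω_5^(nk)
where ω_5 = e^(-2πi/5)

Computing each X[k]:
X[0] = 4
X[1] = -0.3090-0.9511i
X[2] = 0.8090-0.5878i
X[3] = 0.8090+0.5878i
X[4] = -0.3090+0.9511i

X = [4, -0.3090-0.9511i, 0.8090-0.5878i, 0.8090+0.5878i, -0.3090+0.9511i]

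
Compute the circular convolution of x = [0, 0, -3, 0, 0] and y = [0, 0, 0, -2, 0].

(x ⊛ y)[n] = Σ(m=0 to 4) x[m] · y[(n-m) mod 5]

Computing each output sample:
(x ⊛ y)[0] = 6
(x ⊛ y)[1] = 0
(x ⊛ y)[2] = 0
(x ⊛ y)[3] = 0
(x ⊛ y)[4] = 0

x ⊛ y = [6, 0, 0, 0, 0]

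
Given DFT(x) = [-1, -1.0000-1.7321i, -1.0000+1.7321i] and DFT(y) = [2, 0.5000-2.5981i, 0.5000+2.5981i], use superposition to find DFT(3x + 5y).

By linearity: DFT(3x + 5y) = 3·DFT(x) + 5·DFT(y)
= 3·[-1, -1.0000-1.7321i, -1.0000+1.7321i] + 5·[2, 0.5000-2.5981i, 0.5000+2.5981i]

Computing element-wise:
Z[0] = 3·(-1) + 5·(2) = 7
Z[1] = 3·(-1.0000-1.7321i) + 5·(0.5000-2.5981i) = -0.5000-18.1868i
Z[2] = 3·(-1.0000+1.7321i) + 5·(0.5000+2.5981i) = -0.5000+18.1868i

DFT(3x + 5y) = 3·X + 5·Y = [7, -0.5000-18.1868i, -0.5000+18.1868i]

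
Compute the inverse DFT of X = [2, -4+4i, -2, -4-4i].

x[n] = (1/4) Σ(k=0 to 3) X[k] · e^(2πikn/4)

Computing each x[n]:
x[0] = -2
x[1] = -1
x[2] = 2
x[3] = 3

x = [-2, -1, 2, 3]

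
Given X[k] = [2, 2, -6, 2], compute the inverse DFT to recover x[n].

x[n] = (1/4) Σ(k=0 to 3) X[k] · e^(2πikn/4)

Computing each x[n]:
x[0] = 0
x[1] = 2
x[2] = -2
x[3] = 2

x = [0, 2, -2, 2]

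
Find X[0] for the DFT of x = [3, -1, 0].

X[0] = Σ(n=0 to 2) x[n] · ω_3^0 = Σ x[n]
= (3) + (-1) + (0)

X[0] = 2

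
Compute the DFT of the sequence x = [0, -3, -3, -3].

X[k] = Σ(n=0 to 3) x[n] · ω_4^(nk)
where ω_4 = e^(-2πi/4)

Computing each X[k]:
X[0] = -9
X[1] = 3
X[2] = 3
X[3] = 3

X = [-9, 3, 3, 3]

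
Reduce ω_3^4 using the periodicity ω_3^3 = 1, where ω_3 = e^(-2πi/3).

Since ω_3^3 = 1, powers reduce modulo 3.
4 mod 3 = 1
So ω_3^4 = ω_3^1 = e^(-2πi·1/3)

ω_3^4 = ω_3^1 = -0.5000-0.8660i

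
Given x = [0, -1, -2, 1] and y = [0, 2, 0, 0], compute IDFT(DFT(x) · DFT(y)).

(x ⊛ y)[n] = Σ(m=0 to 3) x[m] · y[(n-m) mod 4]

Computing each output sample:
(x ⊛ y)[0] = 2
(x ⊛ y)[1] = 0
(x ⊛ y)[2] = -2
(x ⊛ y)[3] = -4

x ⊛ y = [2, 0, -2, -4]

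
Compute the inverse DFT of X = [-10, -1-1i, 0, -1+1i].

x[n] = (1/4) Σ(k=0 to 3) X[k] · e^(2πikn/4)

Computing each x[n]:
x[0] = -3
x[1] = -2
x[2] = -2
x[3] = -3

x = [-3, -2, -2, -3]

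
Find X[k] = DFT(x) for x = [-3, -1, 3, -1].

X[k] = Σ(n=0 to 3) x[n] · ω_4^(nk)
where ω_4 = e^(-2πi/4)

Computing each X[k]:
X[0] = -2
X[1] = -6
X[2] = 2
X[3] = -6

X = [-2, -6, 2, -6]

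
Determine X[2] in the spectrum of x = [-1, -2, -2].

X[2] = Σ(n=0 to 2) x[n] · ω_3^(2n) where ω_3 = e^(-2πi/3)
= (-1)·ω_3^0 + (-2)·ω_3^2 + (-2)·ω_3^4

X[2] = 1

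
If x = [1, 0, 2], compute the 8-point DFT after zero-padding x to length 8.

Original 3-point DFT: [3, 1.7321i, -1.7321i]
Zero-padded 8-point DFT provides frequency interpolation.

DFT_8([x, 0, ...]) = [3, 1-2i, -1, 1+2i, 3, 1-2i, -1, 1+2i]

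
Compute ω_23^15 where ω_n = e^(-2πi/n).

ω_23^15 = e^(-2πi·15/23)
= cos(-2π·15/23) + i·sin(-2π·15/23)
= cos(-30π/23) + i·sin(-30π/23)

ω_23^15 = cos(-30π/23) + i·sin(-30π/23) = -0.5767+0.8170i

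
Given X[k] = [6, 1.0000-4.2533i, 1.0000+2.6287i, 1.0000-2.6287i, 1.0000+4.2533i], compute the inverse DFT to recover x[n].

x[n] = (1/5) Σ(k=0 to 4) X[k] · e^(2πikn/5)

Computing each x[n]:
x[0] = 2
x[1] = 2
x[2] = 3
x[3] = -1
x[4] = 0

x = [2, 2, 3, -1, 0]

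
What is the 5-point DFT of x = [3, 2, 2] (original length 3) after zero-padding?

Original 3-point DFT: [7, 1, 1]
Zero-padded 5-point DFT provides frequency interpolation.

DFT_5([x, 0, ...]) = [7, 2.0000-3.0777i, 2.0000+0.7265i, 2.0000-0.7265i, 2.0000+3.0777i]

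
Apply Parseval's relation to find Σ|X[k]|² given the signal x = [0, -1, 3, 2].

Parseval: Σ|x[n]|² = (1/N)Σ|X[k]|², so Σ|X[k]|² = N·Σ|x[n]|² = 4·14.0000

Σ|X[k]|² = N·Σ|x[n]|² = 4·14.0000 = 56.0000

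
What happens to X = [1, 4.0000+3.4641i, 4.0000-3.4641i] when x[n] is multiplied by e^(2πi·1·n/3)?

Modulation property: DFT(ω_3^(-1n)·x[n]) = X[(k-1) mod 3], so circularly shift X by 1 positions.

X[k-1] = [4.0000-3.4641i, 1, 4.0000+3.4641i]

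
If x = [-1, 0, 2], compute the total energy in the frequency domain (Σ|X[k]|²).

Parseval: Σ|x[n]|² = (1/N)Σ|X[k]|², so Σ|X[k]|² = N·Σ|x[n]|² = 3·5.0000

Σ|X[k]|² = N·Σ|x[n]|² = 3·5.0000 = 15.0000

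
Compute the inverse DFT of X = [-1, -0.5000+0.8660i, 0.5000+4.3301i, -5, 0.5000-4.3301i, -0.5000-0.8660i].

x[n] = (1/6) Σ(k=0 to 5) X[k] · e^(2πikn/6)

Computing each x[n]:
x[0] = -1
x[1] = -1
x[2] = 0
x[3] = 1
x[4] = -2
x[5] = 2

x = [-1, -1, 0, 1, -2, 2]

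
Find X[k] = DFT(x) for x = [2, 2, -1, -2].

X[k] = Σ(n=0 to 3) x[n] · ω_4^(nk)
where ω_4 = e^(-2πi/4)

Computing each X[k]:
X[0] = 1
X[1] = 3-4i
X[2] = 1
X[3] = 3+4i

X = [1, 3-4i, 1, 3+4i]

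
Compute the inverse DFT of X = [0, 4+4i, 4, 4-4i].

x[n] = (1/4) Σ(k=0 to 3) X[k] · e^(2πikn/4)

Computing each x[n]:
x[0] = 3
x[1] = -3
x[2] = -1
x[3] = 1

x = [3, -3, -1, 1]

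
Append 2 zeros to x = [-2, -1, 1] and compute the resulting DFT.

Original 3-point DFT: [-2, -2.0000+1.7321i, -2.0000-1.7321i]
Zero-padded 5-point DFT provides frequency interpolation.

DFT_5([x, 0, ...]) = [-2, -3.1180+0.3633i, -0.8820+1.5388i, -0.8820-1.5388i, -3.1180-0.3633i]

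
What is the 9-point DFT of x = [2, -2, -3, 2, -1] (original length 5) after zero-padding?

Original 5-point DFT: [-2, 1.8820+3.8900i, 4.1180-4.1675i, 4.1180+4.1675i, 1.8820-3.8900i]
Zero-padded 9-point DFT provides frequency interpolation.

DFT_9([x, 0, ...]) = [-2, -0.1133+2.8500i, 2.7057+4.0849i, 7, 0.4076-3.9612i, 0.4076+3.9612i, 7, 2.7057-4.0849i, -0.1133-2.8500i]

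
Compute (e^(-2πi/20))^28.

Since ω_20^20 = 1, powers reduce modulo 20.
28 mod 20 = 8
So ω_20^28 = ω_20^8 = e^(-2πi·8/20)

ω_20^28 = ω_20^8 = -0.8090-0.5878i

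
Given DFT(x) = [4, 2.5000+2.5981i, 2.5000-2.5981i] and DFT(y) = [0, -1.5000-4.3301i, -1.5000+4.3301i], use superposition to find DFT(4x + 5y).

By linearity: DFT(4x + 5y) = 4·DFT(x) + 5·DFT(y)
= 4·[4, 2.5000+2.5981i, 2.5000-2.5981i] + 5·[0, -1.5000-4.3301i, -1.5000+4.3301i]

Computing element-wise:
Z[0] = 4·(4) + 5·(0) = 16
Z[1] = 4·(2.5000+2.5981i) + 5·(-1.5000-4.3301i) = 2.5000-11.2581i
Z[2] = 4·(2.5000-2.5981i) + 5·(-1.5000+4.3301i) = 2.5000+11.2581i

DFT(4x + 5y) = 4·X + 5·Y = [16, 2.5000-11.2581i, 2.5000+11.2581i]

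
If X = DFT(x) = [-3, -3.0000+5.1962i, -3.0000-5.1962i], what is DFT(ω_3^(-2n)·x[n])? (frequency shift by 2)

Modulation property: DFT(ω_3^(-2n)·x[n]) = X[(k-2) mod 3], so circularly shift X by 2 positions.

X[k-2] = [-3.0000+5.1962i, -3.0000-5.1962i, -3]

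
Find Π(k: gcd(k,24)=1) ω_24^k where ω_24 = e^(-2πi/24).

The primitive 24th roots of unity are ω_24^k for k coprime to 24: k ∈ {1, 5, 7, 11, 13, 17, 19, 23}
Their product equals the constant term of the cyclotomic polynomial Φ_24(x) up to sign.
For n ≥ 3, the product of all primitive nth roots of unity is 1. (For n=1 it is 1; for n=2 it is -1.)

1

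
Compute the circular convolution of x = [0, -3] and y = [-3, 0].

(x ⊛ y)[n] = Σ(m=0 to 1) x[m] · y[(n-m) mod 2]

Computing each output sample:
(x ⊛ y)[0] = 0
(x ⊛ y)[1] = 9

x ⊛ y = [0, 9]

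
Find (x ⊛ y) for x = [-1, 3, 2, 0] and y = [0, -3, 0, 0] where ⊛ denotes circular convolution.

(x ⊛ y)[n] = Σ(m=0 to 3) x[m] · y[(n-m) mod 4]

Computing each output sample:
(x ⊛ y)[0] = 0
(x ⊛ y)[1] = 3
(x ⊛ y)[2] = -9
(x ⊛ y)[3] = -6

x ⊛ y = [0, 3, -9, -6]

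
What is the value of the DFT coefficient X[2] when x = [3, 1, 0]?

X[2] = Σ(n=0 to 2) x[n] · ω_3^(2n) where ω_3 = e^(-2πi/3)
= (3)·ω_3^0 + (1)·ω_3^2 + (0)·ω_3^4

X[2] = 2.5000+0.8660i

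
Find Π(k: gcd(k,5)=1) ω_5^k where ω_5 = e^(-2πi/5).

The primitive 5th roots of unity are ω_5^k for k coprime to 5: k ∈ {1, 2, 3, 4}
Their product equals the constant term of the cyclotomic polynomial Φ_5(x) up to sign.
For n ≥ 3, the product of all primitive nth roots of unity is 1. (For n=1 it is 1; for n=2 it is -1.)

1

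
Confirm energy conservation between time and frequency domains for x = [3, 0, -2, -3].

Time domain:
Σ|x[n]|² = |3|² + |0|² + |-2|² + |-3|² = 22.0000

Frequency domain:
(1/4)Σ|X[k]|² = (1/4)(|-2|² + |5-3i|² + |4|² + |5+3i|²) = (1/4)·88.0000 = 22.0000

Both sides agree, confirming Parseval's theorem.

Σ|x[n]|² = (1/N)Σ|X[k]|² = 22.0000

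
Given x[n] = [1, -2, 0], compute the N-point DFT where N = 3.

X[k] = Σ(n=0 to 2) x[n] · ω_3^(nk)
where ω_3 = e^(-2πi/3)

Computing each X[k]:
X[0] = -1
X[1] = 2.0000+1.7321i
X[2] = 2.0000-1.7321i

X = [-1, 2.0000+1.7321i, 2.0000-1.7321i]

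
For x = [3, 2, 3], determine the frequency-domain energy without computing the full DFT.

Parseval: Σ|x[n]|² = (1/N)Σ|X[k]|², so Σ|X[k]|² = N·Σ|x[n]|² = 3·22.0000

Σ|X[k]|² = N·Σ|x[n]|² = 3·22.0000 = 66.0000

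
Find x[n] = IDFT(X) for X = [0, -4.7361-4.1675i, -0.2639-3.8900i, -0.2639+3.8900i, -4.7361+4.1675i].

x[n] = (1/5) Σ(k=0 to 4) X[k] · e^(2πikn/5)

Computing each x[n]:
x[0] = -2
x[1] = 2
x[2] = 1
x[3] = 2
x[4] = -3

x = [-2, 2, 1, 2, -3]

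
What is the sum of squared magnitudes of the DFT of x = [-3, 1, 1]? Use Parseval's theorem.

Parseval: Σ|x[n]|² = (1/N)Σ|X[k]|², so Σ|X[k]|² = N·Σ|x[n]|² = 3·11.0000

Σ|X[k]|² = N·Σ|x[n]|² = 3·11.0000 = 33.0000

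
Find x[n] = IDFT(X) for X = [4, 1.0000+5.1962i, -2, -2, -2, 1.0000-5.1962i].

x[n] = (1/6) Σ(k=0 to 5) X[k] · e^(2πikn/6)

Computing each x[n]:
x[0] = 0
x[1] = 0
x[2] = -1
x[3] = 0
x[4] = 2
x[5] = 3

x = [0, 0, -1, 0, 2, 3]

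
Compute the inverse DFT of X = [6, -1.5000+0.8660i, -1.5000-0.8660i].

x[n] = (1/3) Σ(k=0 to 2) X[k] · e^(2πikn/3)

Computing each x[n]:
x[0] = 1
x[1] = 2
x[2] = 3

x = [1, 2, 3]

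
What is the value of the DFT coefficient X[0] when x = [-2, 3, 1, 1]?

X[0] = Σ(n=0 to 3) x[n] · ω_4^0 = Σ x[n]
= (-2) + (3) + (1) + (1)

X[0] = 3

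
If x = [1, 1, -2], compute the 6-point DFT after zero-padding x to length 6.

Original 3-point DFT: [0, 1.5000-2.5981i, 1.5000+2.5981i]
Zero-padded 6-point DFT provides frequency interpolation.

DFT_6([x, 0, ...]) = [0, 2.5000+0.8660i, 1.5000-2.5981i, -2, 1.5000+2.5981i, 2.5000-0.8660i]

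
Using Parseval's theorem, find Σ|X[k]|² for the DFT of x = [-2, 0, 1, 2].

Parseval: Σ|x[n]|² = (1/N)Σ|X[k]|², so Σ|X[k]|² = N·Σ|x[n]|² = 4·9.0000

Σ|X[k]|² = N·Σ|x[n]|² = 4·9.0000 = 36.0000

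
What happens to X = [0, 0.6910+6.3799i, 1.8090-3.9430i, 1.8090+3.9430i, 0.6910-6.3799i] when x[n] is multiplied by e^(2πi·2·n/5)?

Modulation property: DFT(ω_5^(-2n)·x[n]) = X[(k-2) mod 5], so circularly shift X by 2 positions.

X[k-2] = [1.8090+3.9430i, 0.6910-6.3799i, 0, 0.6910+6.3799i, 1.8090-3.9430i]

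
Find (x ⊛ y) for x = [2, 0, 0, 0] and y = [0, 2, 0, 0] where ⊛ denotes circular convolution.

(x ⊛ y)[n] = Σ(m=0 to 3) x[m] · y[(n-m) mod 4]

Computing each output sample:
(x ⊛ y)[0] = 0
(x ⊛ y)[1] = 4
(x ⊛ y)[2] = 0
(x ⊛ y)[3] = 0

x ⊛ y = [0, 4, 0, 0]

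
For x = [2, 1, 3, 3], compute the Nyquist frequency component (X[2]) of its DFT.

X[2] = Σ(n=0 to 3) x[n] · ω_4^(2n) where ω_4 = e^(-2πi/4)
= (2)·ω_4^0 + (1)·ω_4^2 + (3)·ω_4^4 + (3)·ω_4^6

X[2] = 1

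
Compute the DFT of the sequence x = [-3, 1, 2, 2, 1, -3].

X[k] = Σ(n=0 to 5) x[n] · ω_6^(nk)
where ω_6 = e^(-2πi/6)

Computing each X[k]:
X[0] = 0
X[1] = -7.5000-4.3301i
X[2] = -1.5000-2.5981i
X[3] = 0
X[4] = -1.5000+2.5981i
X[5] = -7.5000+4.3301i

X = [0, -7.5000-4.3301i, -1.5000-2.5981i, 0, -1.5000+2.5981i, -7.5000+4.3301i]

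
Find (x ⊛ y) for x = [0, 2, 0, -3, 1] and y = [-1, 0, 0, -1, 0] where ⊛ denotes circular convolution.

(x ⊛ y)[n] = Σ(m=0 to 4) x[m] · y[(n-m) mod 5]

Computing each output sample:
(x ⊛ y)[0] = 0
(x ⊛ y)[1] = 1
(x ⊛ y)[2] = -1
(x ⊛ y)[3] = 3
(x ⊛ y)[4] = -3

x ⊛ y = [0, 1, -1, 3, -3]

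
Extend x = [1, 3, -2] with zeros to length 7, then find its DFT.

Original 3-point DFT: [2, 0.5000-4.3301i, 0.5000+4.3301i]
Zero-padded 7-point DFT provides frequency interpolation.

DFT_7([x, 0, ...]) = [2, 3.3155-0.3956i, 2.1344-3.7926i, -2.9499-2.8653i, -2.9499+2.8653i, 2.1344+3.7926i, 3.3155+0.3956i]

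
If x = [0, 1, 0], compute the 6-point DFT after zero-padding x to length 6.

Original 3-point DFT: [1, -0.5000-0.8660i, -0.5000+0.8660i]
Zero-padded 6-point DFT provides frequency interpolation.

DFT_6([x, 0, ...]) = [1, 0.5000-0.8660i, -0.5000-0.8660i, -1, -0.5000+0.8660i, 0.5000+0.8660i]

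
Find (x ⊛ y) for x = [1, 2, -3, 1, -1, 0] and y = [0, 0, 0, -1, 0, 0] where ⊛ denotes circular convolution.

(x ⊛ y)[n] = Σ(m=0 to 5) x[m] · y[(n-m) mod 6]

Computing each output sample:
(x ⊛ y)[0] = -1
(x ⊛ y)[1] = 1
(x ⊛ y)[2] = 0
(x ⊛ y)[3] = -1
(x ⊛ y)[4] = -2
(x ⊛ y)[5] = 3

x ⊛ y = [-1, 1, 0, -1, -2, 3]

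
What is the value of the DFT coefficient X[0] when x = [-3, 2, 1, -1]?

X[0] = Σ(n=0 to 3) x[n] · ω_4^0 = Σ x[n]
= (-3) + (2) + (1) + (-1)

X[0] = -1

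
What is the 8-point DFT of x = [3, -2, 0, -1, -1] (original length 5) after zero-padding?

Original 5-point DFT: [-1, 2.8820+0.3633i, 5.1180+1.5388i, 5.1180-1.5388i, 2.8820-0.3633i]
Zero-padded 8-point DFT provides frequency interpolation.

DFT_8([x, 0, ...]) = [-1, 3.2929+2.1213i, 2+1i, 4.7071+2.1213i, 5, 4.7071-2.1213i, 2-1i, 3.2929-2.1213i]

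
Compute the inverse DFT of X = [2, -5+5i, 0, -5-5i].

x[n] = (1/4) Σ(k=0 to 3) X[k] · e^(2πikn/4)

Computing each x[n]:
x[0] = -2
x[1] = -2
x[2] = 3
x[3] = 3

x = [-2, -2, 3, 3]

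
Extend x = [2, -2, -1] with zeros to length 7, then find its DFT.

Original 3-point DFT: [-1, 3.5000+0.8660i, 3.5000-0.8660i]
Zero-padded 7-point DFT provides frequency interpolation.

DFT_7([x, 0, ...]) = [-1, 0.9755+2.5386i, 3.3460+1.5160i, 3.1784+0.0859i, 3.1784-0.0859i, 3.3460-1.5160i, 0.9755-2.5386i]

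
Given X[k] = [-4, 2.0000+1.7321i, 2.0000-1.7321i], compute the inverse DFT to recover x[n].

x[n] = (1/3) Σ(k=0 to 2) X[k] · e^(2πikn/3)

Computing each x[n]:
x[0] = 0
x[1] = -3
x[2] = -1

x = [0, -3, -1]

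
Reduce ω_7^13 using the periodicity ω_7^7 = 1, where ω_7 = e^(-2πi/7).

Since ω_7^7 = 1, powers reduce modulo 7.
13 mod 7 = 6
So ω_7^13 = ω_7^6 = e^(-2πi·6/7)

ω_7^13 = ω_7^6 = 0.6235+0.7818i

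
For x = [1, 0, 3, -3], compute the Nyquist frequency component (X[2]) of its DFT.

X[2] = Σ(n=0 to 3) x[n] · ω_4^(2n) where ω_4 = e^(-2πi/4)
= (1)·ω_4^0 + (0)·ω_4^2 + (3)·ω_4^4 + (-3)·ω_4^6

X[2] = 7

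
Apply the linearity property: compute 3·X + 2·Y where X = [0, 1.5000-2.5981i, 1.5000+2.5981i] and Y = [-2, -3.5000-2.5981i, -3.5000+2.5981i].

By linearity: DFT(3x + 2y) = 3·DFT(x) + 2·DFT(y)
= 3·[0, 1.5000-2.5981i, 1.5000+2.5981i] + 2·[-2, -3.5000-2.5981i, -3.5000+2.5981i]

Computing element-wise:
Z[0] = 3·(0) + 2·(-2) = -4
Z[1] = 3·(1.5000-2.5981i) + 2·(-3.5000-2.5981i) = -2.5000-12.9905i
Z[2] = 3·(1.5000+2.5981i) + 2·(-3.5000+2.5981i) = -2.5000+12.9905i

DFT(3x + 2y) = 3·X + 2·Y = [-4, -2.5000-12.9905i, -2.5000+12.9905i]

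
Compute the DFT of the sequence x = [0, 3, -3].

X[k] = Σ(n=0 to 2) x[n] · ω_3^(nk)
where ω_3 = e^(-2πi/3)

Computing each X[k]:
X[0] = 0
X[1] = -5.1962i
X[2] = 5.1962i

X = [0, -5.1962i, 5.1962i]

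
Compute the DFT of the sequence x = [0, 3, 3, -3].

X[k] = Σ(n=0 to 3) x[n] · ω_4^(nk)
where ω_4 = e^(-2πi/4)

Computing each X[k]:
X[0] = 3
X[1] = -3-6i
X[2] = 3
X[3] = -3+6i

X = [3, -3-6i, 3, -3+6i]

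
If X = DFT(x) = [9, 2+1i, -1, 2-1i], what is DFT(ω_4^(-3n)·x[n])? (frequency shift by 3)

Modulation property: DFT(ω_4^(-3n)·x[n]) = X[(k-3) mod 4], so circularly shift X by 3 positions.

X[k-3] = [2+1i, -1, 2-1i, 9]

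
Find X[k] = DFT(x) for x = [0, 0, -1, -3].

X[k] = Σ(n=0 to 3) x[n] · ω_4^(nk)
where ω_4 = e^(-2πi/4)

Computing each X[k]:
X[0] = -4
X[1] = 1-3i
X[2] = 2
X[3] = 1+3i

X = [-4, 1-3i, 2, 1+3i]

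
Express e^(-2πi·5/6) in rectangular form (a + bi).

ω_6^5 = e^(-2πi·5/6)
= cos(-2π·5/6) + i·sin(-2π·5/6)
= cos(-10π/6) + i·sin(-10π/6)

ω_6^5 = cos(-10π/6) + i·sin(-10π/6) = 0.5000+0.8660i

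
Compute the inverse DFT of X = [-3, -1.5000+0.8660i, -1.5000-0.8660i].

x[n] = (1/3) Σ(k=0 to 2) X[k] · e^(2πikn/3)

Computing each x[n]:
x[0] = -2
x[1] = -1
x[2] = 0

x = [-2, -1, 0]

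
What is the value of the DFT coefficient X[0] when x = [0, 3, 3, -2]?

X[0] = Σ(n=0 to 3) x[n] · ω_4^0 = Σ x[n]
= (0) + (3) + (3) + (-2)

X[0] = 4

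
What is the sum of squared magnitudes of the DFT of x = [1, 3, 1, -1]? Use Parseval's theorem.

Parseval: Σ|x[n]|² = (1/N)Σ|X[k]|², so Σ|X[k]|² = N·Σ|x[n]|² = 4·12.0000

Σ|X[k]|² = N·Σ|x[n]|² = 4·12.0000 = 48.0000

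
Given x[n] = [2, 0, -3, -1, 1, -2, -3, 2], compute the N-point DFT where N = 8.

X[k] = Σ(n=0 to 7) x[n] · ω_8^(nk)
where ω_8 = e^(-2πi/8)

Computing each X[k]:
X[0] = -4
X[1] = 4.5355+0.7071i
X[2] = 9+3i
X[3] = -2.5355+0.7071i
X[4] = -2
X[5] = -2.5355-0.7071i
X[6] = 9-3i
X[7] = 4.5355-0.7071i

X = [-4, 4.5355+0.7071i, 9+3i, -2.5355+0.7071i, -2, -2.5355-0.7071i, 9-3i, 4.5355-0.7071i]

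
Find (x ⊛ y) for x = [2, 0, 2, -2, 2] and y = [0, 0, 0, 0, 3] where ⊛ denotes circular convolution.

(x ⊛ y)[n] = Σ(m=0 to 4) x[m] · y[(n-m) mod 5]

Computing each output sample:
(x ⊛ y)[0] = 0
(x ⊛ y)[1] = 6
(x ⊛ y)[2] = -6
(x ⊛ y)[3] = 6
(x ⊛ y)[4] = 6

x ⊛ y = [0, 6, -6, 6, 6]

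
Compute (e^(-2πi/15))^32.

Since ω_15^15 = 1, powers reduce modulo 15.
32 mod 15 = 2
So ω_15^32 = ω_15^2 = e^(-2πi·2/15)

ω_15^32 = ω_15^2 = 0.6691-0.7431i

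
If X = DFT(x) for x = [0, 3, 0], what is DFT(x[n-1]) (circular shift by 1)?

Time shift by 1: X_shifted[k] = ω_3^(1k) · X[k]
Shifted x = [0, 0, 3]

DFT(x[n-1]) = [3, -1.5000+2.5981i, -1.5000-2.5981i]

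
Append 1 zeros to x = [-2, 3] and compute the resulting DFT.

Original 2-point DFT: [1, -5]
Zero-padded 3-point DFT provides frequency interpolation.

DFT_3([x, 0, ...]) = [1, -3.5000-2.5981i, -3.5000+2.5981i]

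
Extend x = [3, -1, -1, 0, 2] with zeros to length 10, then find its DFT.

Original 5-point DFT: [3, 4.1180+3.4410i, 1.8820+0.8123i, 1.8820-0.8123i, 4.1180-3.4410i]
Zero-padded 10-point DFT provides frequency interpolation.

DFT_10([x, 0, ...]) = [3, 0.2639+0.3633i, 4.1180+3.4410i, 4.7361-1.5388i, 1.8820+0.8123i, 5, 1.8820-0.8123i, 4.7361+1.5388i, 4.1180-3.4410i, 0.2639-0.3633i]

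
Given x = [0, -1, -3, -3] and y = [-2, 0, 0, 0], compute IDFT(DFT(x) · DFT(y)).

(x ⊛ y)[n] = Σ(m=0 to 3) x[m] · y[(n-m) mod 4]

Computing each output sample:
(x ⊛ y)[0] = 0
(x ⊛ y)[1] = 2
(x ⊛ y)[2] = 6
(x ⊛ y)[3] = 6

x ⊛ y = [0, 2, 6, 6]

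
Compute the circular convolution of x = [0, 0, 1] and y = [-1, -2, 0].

(x ⊛ y)[n] = Σ(m=0 to 2) x[m] · y[(n-m) mod 3]

Computing each output sample:
(x ⊛ y)[0] = -2
(x ⊛ y)[1] = 0
(x ⊛ y)[2] = -1

x ⊛ y = [-2, 0, -1]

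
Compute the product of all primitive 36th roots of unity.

The primitive 36th roots of unity are ω_36^k for k coprime to 36: k ∈ {1, 5, 7, 11, 13, 17, 19, 23, 25, 29, 31, 35}
Their product equals the constant term of the cyclotomic polynomial Φ_36(x) up to sign.
For n ≥ 3, the product of all primitive nth roots of unity is 1. (For n=1 it is 1; for n=2 it is -1.)

1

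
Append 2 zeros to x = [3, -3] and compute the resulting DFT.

Original 2-point DFT: [0, 6]
Zero-padded 4-point DFT provides frequency interpolation.

DFT_4([x, 0, ...]) = [0, 3+3i, 6, 3-3i]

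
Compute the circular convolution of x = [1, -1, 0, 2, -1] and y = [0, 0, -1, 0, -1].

(x ⊛ y)[n] = Σ(m=0 to 4) x[m] · y[(n-m) mod 5]

Computing each output sample:
(x ⊛ y)[0] = -1
(x ⊛ y)[1] = 1
(x ⊛ y)[2] = -3
(x ⊛ y)[3] = 2
(x ⊛ y)[4] = -1

x ⊛ y = [-1, 1, -3, 2, -1]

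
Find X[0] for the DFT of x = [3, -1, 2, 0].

X[0] = Σ(n=0 to 3) x[n] · ω_4^0 = Σ x[n]
= (3) + (-1) + (2) + (0)

X[0] = 4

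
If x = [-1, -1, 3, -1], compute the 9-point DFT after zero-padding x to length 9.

Original 4-point DFT: [0, -4, 4, -4]
Zero-padded 9-point DFT provides frequency interpolation.

DFT_9([x, 0, ...]) = [0, -0.7451-1.4456i, -3.4927-0.9073i, -3.0000+3.4641i, 2.7378+3.1364i, 2.7378-3.1364i, -3.0000-3.4641i, -3.4927+0.9073i, -0.7451+1.4456i]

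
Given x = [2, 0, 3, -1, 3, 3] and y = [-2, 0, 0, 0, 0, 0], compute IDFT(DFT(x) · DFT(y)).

(x ⊛ y)[n] = Σ(m=0 to 5) x[m] · y[(n-m) mod 6]

Computing each output sample:
(x ⊛ y)[0] = -4
(x ⊛ y)[1] = 0
(x ⊛ y)[2] = -6
(x ⊛ y)[3] = 2
(x ⊛ y)[4] = -6
(x ⊛ y)[5] = -6

x ⊛ y = [-4, 0, -6, 2, -6, -6]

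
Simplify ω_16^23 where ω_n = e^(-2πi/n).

Since ω_16^16 = 1, powers reduce modulo 16.
23 mod 16 = 7
So ω_16^23 = ω_16^7 = e^(-2πi·7/16)

ω_16^23 = ω_16^7 = -0.9239-0.3827i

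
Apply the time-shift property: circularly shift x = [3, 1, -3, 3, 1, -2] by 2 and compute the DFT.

Time shift by 2: X_shifted[k] = ω_6^(2k) · X[k]
Shifted x = [1, -2, 3, 1, -3, 3]

DFT(x[n-2]) = [3, 0.5000-0.8660i, 1.5000+9.5263i, -1, 1.5000-9.5263i, 0.5000+0.8660i]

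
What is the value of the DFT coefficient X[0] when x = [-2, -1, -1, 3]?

X[0] = Σ(n=0 to 3) x[n] · ω_4^0 = Σ x[n]
= (-2) + (-1) + (-1) + (3)

X[0] = -1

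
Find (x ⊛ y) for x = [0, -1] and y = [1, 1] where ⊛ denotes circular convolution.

(x ⊛ y)[n] = Σ(m=0 to 1) x[m] · y[(n-m) mod 2]

Computing each output sample:
(x ⊛ y)[0] = -1
(x ⊛ y)[1] = -1

x ⊛ y = [-1, -1]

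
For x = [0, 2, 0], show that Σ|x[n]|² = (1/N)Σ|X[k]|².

Time domain:
Σ|x[n]|² = |0|² + |2|² + |0|² = 4.0000

Frequency domain:
(1/3)Σ|X[k]|² = (1/3)(|2|² + |-1.0000-1.7321i|² + |-1.0000+1.7321i|²) = (1/3)·12.0000 = 4.0000

Both sides agree, confirming Parseval's theorem.

Σ|x[n]|² = (1/N)Σ|X[k]|² = 4.0000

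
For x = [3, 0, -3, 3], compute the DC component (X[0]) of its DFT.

X[0] = Σ(n=0 to 3) x[n] · ω_4^0 = Σ x[n]
= (3) + (0) + (-3) + (3)

X[0] = 3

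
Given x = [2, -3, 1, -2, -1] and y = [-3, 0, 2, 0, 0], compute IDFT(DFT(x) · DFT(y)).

(x ⊛ y)[n] = Σ(m=0 to 4) x[m] · y[(n-m) mod 5]

Computing each output sample:
(x ⊛ y)[0] = -10
(x ⊛ y)[1] = 7
(x ⊛ y)[2] = 1
(x ⊛ y)[3] = 0
(x ⊛ y)[4] = 5

x ⊛ y = [-10, 7, 1, 0, 5]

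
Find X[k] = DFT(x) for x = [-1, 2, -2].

X[k] = Σ(n=0 to 2) x[n] · ω_3^(nk)
where ω_3 = e^(-2πi/3)

Computing each X[k]:
X[0] = -1
X[1] = -1.0000-3.4641i
X[2] = -1.0000+3.4641i

X = [-1, -1.0000-3.4641i, -1.0000+3.4641i]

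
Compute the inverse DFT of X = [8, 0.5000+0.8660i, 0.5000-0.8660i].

x[n] = (1/3) Σ(k=0 to 2) X[k] · e^(2πikn/3)

Computing each x[n]:
x[0] = 3
x[1] = 2
x[2] = 3

x = [3, 2, 3]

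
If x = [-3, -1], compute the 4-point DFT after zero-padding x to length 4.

Original 2-point DFT: [-4, -2]
Zero-padded 4-point DFT provides frequency interpolation.

DFT_4([x, 0, ...]) = [-4, -3+1i, -2, -3-1i]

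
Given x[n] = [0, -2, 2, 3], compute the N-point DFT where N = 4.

X[k] = Σ(n=0 to 3) x[n] · ω_4^(nk)
where ω_4 = e^(-2πi/4)

Computing each X[k]:
X[0] = 3
X[1] = -2+5i
X[2] = 1
X[3] = -2-5i

X = [3, -2+5i, 1, -2-5i]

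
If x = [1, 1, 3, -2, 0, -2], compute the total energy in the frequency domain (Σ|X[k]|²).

Parseval: Σ|x[n]|² = (1/N)Σ|X[k]|², so Σ|X[k]|² = N·Σ|x[n]|² = 6·19.0000

Σ|X[k]|² = N·Σ|x[n]|² = 6·19.0000 = 114.0000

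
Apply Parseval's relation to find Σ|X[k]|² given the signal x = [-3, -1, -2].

Parseval: Σ|x[n]|² = (1/N)Σ|X[k]|², so Σ|X[k]|² = N·Σ|x[n]|² = 3·14.0000

Σ|X[k]|² = N·Σ|x[n]|² = 3·14.0000 = 42.0000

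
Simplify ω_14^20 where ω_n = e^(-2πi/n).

Since ω_14^14 = 1, powers reduce modulo 14.
20 mod 14 = 6
So ω_14^20 = ω_14^6 = e^(-2πi·6/14)

ω_14^20 = ω_14^6 = -0.9010-0.4339i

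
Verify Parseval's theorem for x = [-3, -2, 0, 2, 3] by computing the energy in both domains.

Time domain:
Σ|x[n]|² = |-3|² + |-2|² + |0|² + |2|² + |3|² = 26.0000

Frequency domain:
(1/5)Σ|X[k]|² = (1/5)(|0|² + |-4.3090+5.9309i|² + |-3.1910+1.0368i|² + |-3.1910-1.0368i|² + |-4.3090-5.9309i|²) = (1/5)·130.0000 = 26.0000

Both sides agree, confirming Parseval's theorem.

Σ|x[n]|² = (1/N)Σ|X[k]|² = 26.0000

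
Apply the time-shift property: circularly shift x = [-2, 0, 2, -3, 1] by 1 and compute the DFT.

Time shift by 1: X_shifted[k] = ω_5^(1k) · X[k]
Shifted x = [1, -2, 0, 2, -3]

DFT(x[n-1]) = [-2, -2.1631+0.2245i, 5.6631-2.4899i, 5.6631+2.4899i, -2.1631-0.2245i]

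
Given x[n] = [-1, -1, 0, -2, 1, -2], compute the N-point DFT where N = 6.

X[k] = Σ(n=0 to 5) x[n] · ω_6^(nk)
where ω_6 = e^(-2πi/6)

Computing each X[k]:
X[0] = -5
X[1] = -1
X[2] = -2.0000-1.7321i
X[3] = 5
X[4] = -2.0000+1.7321i
X[5] = -1

X = [-5, -1, -2.0000-1.7321i, 5, -2.0000+1.7321i, -1]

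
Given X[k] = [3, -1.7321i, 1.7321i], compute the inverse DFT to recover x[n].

x[n] = (1/3) Σ(k=0 to 2) X[k] · e^(2πikn/3)

Computing each x[n]:
x[0] = 1
x[1] = 2
x[2] = 0

x = [1, 2, 0]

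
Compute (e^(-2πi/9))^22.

Since ω_9^9 = 1, powers reduce modulo 9.
22 mod 9 = 4
So ω_9^22 = ω_9^4 = e^(-2πi·4/9)

ω_9^22 = ω_9^4 = -0.9397-0.3420i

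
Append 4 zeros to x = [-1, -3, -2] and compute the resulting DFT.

Original 3-point DFT: [-6, 1.5000+0.8660i, 1.5000-0.8660i]
Zero-padded 7-point DFT provides frequency interpolation.

DFT_7([x, 0, ...]) = [-6, -2.4254+4.2954i, 1.4695+2.0570i, 0.4559-0.2620i, 0.4559+0.2620i, 1.4695-2.0570i, -2.4254-4.2954i]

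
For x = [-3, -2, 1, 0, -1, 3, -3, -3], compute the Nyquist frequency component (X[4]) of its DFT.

X[4] = Σ(n=0 to 7) x[n] · ω_8^(4n) where ω_8 = e^(-2πi/8)
= (-3)·ω_8^0 + (-2)·ω_8^4 + (1)·ω_8^8 + (0)·ω_8^12 + (-1)·ω_8^16 + (3)·ω_8^20 + (-3)·ω_8^24 + (-3)·ω_8^28

X[4] = -4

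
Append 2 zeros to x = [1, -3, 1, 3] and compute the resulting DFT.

Original 4-point DFT: [2, 6i, 2, -6i]
Zero-padded 6-point DFT provides frequency interpolation.

DFT_6([x, 0, ...]) = [2, -4.0000+1.7321i, 5.0000+3.4641i, 2, 5.0000-3.4641i, -4.0000-1.7321i]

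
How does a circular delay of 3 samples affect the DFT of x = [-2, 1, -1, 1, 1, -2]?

Time shift by 3: X_shifted[k] = ω_6^(3k) · X[k]
Shifted x = [1, 1, -2, -2, 1, -1]

DFT(x[n-3]) = [-2, 3.5000+0.8660i, -0.5000-4.3301i, 2, -0.5000+4.3301i, 3.5000-0.8660i]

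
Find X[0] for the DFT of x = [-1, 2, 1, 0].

X[0] = Σ(n=0 to 3) x[n] · ω_4^0 = Σ x[n]
= (-1) + (2) + (1) + (0)

X[0] = 2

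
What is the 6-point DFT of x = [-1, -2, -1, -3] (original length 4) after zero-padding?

Original 4-point DFT: [-7, -1i, 3, 1i]
Zero-padded 6-point DFT provides frequency interpolation.

DFT_6([x, 0, ...]) = [-7, 1.5000+2.5981i, -2.5000+0.8660i, 3, -2.5000-0.8660i, 1.5000-2.5981i]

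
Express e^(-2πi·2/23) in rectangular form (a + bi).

ω_23^2 = e^(-2πi·2/23)
= cos(-2π·2/23) + i·sin(-2π·2/23)
= cos(-4π/23) + i·sin(-4π/23)

ω_23^2 = cos(-4π/23) + i·sin(-4π/23) = 0.8544-0.5196i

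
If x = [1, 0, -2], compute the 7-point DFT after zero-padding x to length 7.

Original 3-point DFT: [-1, 2.0000-1.7321i, 2.0000+1.7321i]
Zero-padded 7-point DFT provides frequency interpolation.

DFT_7([x, 0, ...]) = [-1, 1.4450+1.9499i, 2.8019-0.8678i, -0.2470-1.5637i, -0.2470+1.5637i, 2.8019+0.8678i, 1.4450-1.9499i]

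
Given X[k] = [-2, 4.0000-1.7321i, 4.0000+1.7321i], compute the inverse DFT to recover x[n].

x[n] = (1/3) Σ(k=0 to 2) X[k] · e^(2πikn/3)

Computing each x[n]:
x[0] = 2
x[1] = -1
x[2] = -3

x = [2, -1, -3]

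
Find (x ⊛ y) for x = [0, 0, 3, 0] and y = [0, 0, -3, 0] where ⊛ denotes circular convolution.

(x ⊛ y)[n] = Σ(m=0 to 3) x[m] · y[(n-m) mod 4]

Computing each output sample:
(x ⊛ y)[0] = -9
(x ⊛ y)[1] = 0
(x ⊛ y)[2] = 0
(x ⊛ y)[3] = 0

x ⊛ y = [-9, 0, 0, 0]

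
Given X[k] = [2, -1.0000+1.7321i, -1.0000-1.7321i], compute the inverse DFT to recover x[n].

x[n] = (1/3) Σ(k=0 to 2) X[k] · e^(2πikn/3)

Computing each x[n]:
x[0] = 0
x[1] = 0
x[2] = 2

x = [0, 0, 2]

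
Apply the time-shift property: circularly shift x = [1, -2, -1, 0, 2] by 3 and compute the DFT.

Time shift by 3: X_shifted[k] = ω_5^(3k) · X[k]
Shifted x = [-1, 0, 2, 1, -2]

DFT(x[n-3]) = [0, -4.0451-2.4899i, 1.5451-0.2245i, 1.5451+0.2245i, -4.0451+2.4899i]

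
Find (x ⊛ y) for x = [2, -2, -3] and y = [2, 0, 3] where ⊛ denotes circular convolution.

(x ⊛ y)[n] = Σ(m=0 to 2) x[m] · y[(n-m) mod 3]

Computing each output sample:
(x ⊛ y)[0] = -2
(x ⊛ y)[1] = -13
(x ⊛ y)[2] = 0

x ⊛ y = [-2, -13, 0]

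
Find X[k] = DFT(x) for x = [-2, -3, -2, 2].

X[k] = Σ(n=0 to 3) x[n] · ω_4^(nk)
where ω_4 = e^(-2πi/4)

Computing each X[k]:
X[0] = -5
X[1] = 5i
X[2] = -3
X[3] = -5i

X = [-5, 5i, -3, -5i]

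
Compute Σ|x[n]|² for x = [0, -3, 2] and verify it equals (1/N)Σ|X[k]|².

Time domain:
Σ|x[n]|² = |0|² + |-3|² + |2|² = 13.0000

Frequency domain:
(1/3)Σ|X[k]|² = (1/3)(|-1|² + |0.5000+4.3301i|² + |0.5000-4.3301i|²) = (1/3)·39.0000 = 13.0000

Both sides agree, confirming Parseval's theorem.

Σ|x[n]|² = (1/N)Σ|X[k]|² = 13.0000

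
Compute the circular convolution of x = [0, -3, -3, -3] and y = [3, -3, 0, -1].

(x ⊛ y)[n] = Σ(m=0 to 3) x[m] · y[(n-m) mod 4]

Computing each output sample:
(x ⊛ y)[0] = 12
(x ⊛ y)[1] = -6
(x ⊛ y)[2] = 3
(x ⊛ y)[3] = 0

x ⊛ y = [12, -6, 3, 0]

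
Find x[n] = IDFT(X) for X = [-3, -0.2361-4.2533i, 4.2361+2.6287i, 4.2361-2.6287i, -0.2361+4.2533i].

x[n] = (1/5) Σ(k=0 to 4) X[k] · e^(2πikn/5)

Computing each x[n]:
x[0] = 1
x[1] = -1
x[2] = 2
x[3] = -2
x[4] = -3

x = [1, -1, 2, -2, -3]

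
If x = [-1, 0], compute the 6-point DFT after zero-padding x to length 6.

Original 2-point DFT: [-1, -1]
Zero-padded 6-point DFT provides frequency interpolation.

DFT_6([x, 0, ...]) = [-1, -1, -1, -1, -1, -1]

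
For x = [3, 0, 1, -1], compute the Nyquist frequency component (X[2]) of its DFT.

X[2] = Σ(n=0 to 3) x[n] · ω_4^(2n) where ω_4 = e^(-2πi/4)
= (3)·ω_4^0 + (0)·ω_4^2 + (1)·ω_4^4 + (-1)·ω_4^6

X[2] = 5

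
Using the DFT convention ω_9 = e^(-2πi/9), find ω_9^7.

ω_9^7 = e^(-2πi·7/9)
= cos(-2π·7/9) + i·sin(-2π·7/9)
= cos(-14π/9) + i·sin(-14π/9)

ω_9^7 = cos(-14π/9) + i·sin(-14π/9) = 0.1736+0.9848i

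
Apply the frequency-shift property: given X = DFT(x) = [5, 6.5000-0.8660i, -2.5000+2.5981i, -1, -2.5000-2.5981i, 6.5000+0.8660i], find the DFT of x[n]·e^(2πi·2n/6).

Modulation property: DFT(ω_6^(-2n)·x[n]) = X[(k-2) mod 6], so circularly shift X by 2 positions.

X[k-2] = [-2.5000-2.5981i, 6.5000+0.8660i, 5, 6.5000-0.8660i, -2.5000+2.5981i, -1]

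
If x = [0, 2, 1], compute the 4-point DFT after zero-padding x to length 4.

Original 3-point DFT: [3, -1.5000-0.8660i, -1.5000+0.8660i]
Zero-padded 4-point DFT provides frequency interpolation.

DFT_4([x, 0, ...]) = [3, -1-2i, -1, -1+2i]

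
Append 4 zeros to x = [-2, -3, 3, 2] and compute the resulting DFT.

Original 4-point DFT: [0, -5+5i, 2, -5-5i]
Zero-padded 8-point DFT provides frequency interpolation.

DFT_8([x, 0, ...]) = [0, -5.5355-2.2929i, -5+5i, 1.5355+3.7071i, 2, 1.5355-3.7071i, -5-5i, -5.5355+2.2929i]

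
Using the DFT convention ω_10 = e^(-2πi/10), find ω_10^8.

ω_10^8 = e^(-2πi·8/10)
= cos(-2π·8/10) + i·sin(-2π·8/10)
= cos(-16π/10) + i·sin(-16π/10)

ω_10^8 = cos(-16π/10) + i·sin(-16π/10) = 0.3090+0.9511i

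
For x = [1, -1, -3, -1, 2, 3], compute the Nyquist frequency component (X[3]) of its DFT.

X[3] = Σ(n=0 to 5) x[n] · ω_6^(3n) where ω_6 = e^(-2πi/6)
= (1)·ω_6^0 + (-1)·ω_6^3 + (-3)·ω_6^6 + (-1)·ω_6^9 + (2)·ω_6^12 + (3)·ω_6^15

X[3] = -1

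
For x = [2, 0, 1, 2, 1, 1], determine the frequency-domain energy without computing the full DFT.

Parseval: Σ|x[n]|² = (1/N)Σ|X[k]|², so Σ|X[k]|² = N·Σ|x[n]|² = 6·11.0000

Σ|X[k]|² = N·Σ|x[n]|² = 6·11.0000 = 66.0000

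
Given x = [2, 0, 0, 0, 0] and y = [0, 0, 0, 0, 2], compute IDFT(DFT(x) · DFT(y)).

(x ⊛ y)[n] = Σ(m=0 to 4) x[m] · y[(n-m) mod 5]

Computing each output sample:
(x ⊛ y)[0] = 0
(x ⊛ y)[1] = 0
(x ⊛ y)[2] = 0
(x ⊛ y)[3] = 0
(x ⊛ y)[4] = 4

x ⊛ y = [0, 0, 0, 0, 4]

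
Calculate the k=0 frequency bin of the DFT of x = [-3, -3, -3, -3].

X[0] = Σ(n=0 to 3) x[n] · ω_4^0 = Σ x[n]
= (-3) + (-3) + (-3) + (-3)

X[0] = -12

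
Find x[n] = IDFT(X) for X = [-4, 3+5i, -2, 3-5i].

x[n] = (1/4) Σ(k=0 to 3) X[k] · e^(2πikn/4)

Computing each x[n]:
x[0] = 0
x[1] = -3
x[2] = -3
x[3] = 2

x = [0, -3, -3, 2]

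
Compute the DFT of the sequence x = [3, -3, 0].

X[k] = Σ(n=0 to 2) x[n] · ω_3^(nk)
where ω_3 = e^(-2πi/3)

Computing each X[k]:
X[0] = 0
X[1] = 4.5000+2.5981i
X[2] = 4.5000-2.5981i

X = [0, 4.5000+2.5981i, 4.5000-2.5981i]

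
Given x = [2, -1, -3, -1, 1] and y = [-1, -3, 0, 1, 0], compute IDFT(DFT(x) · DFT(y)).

(x ⊛ y)[n] = Σ(m=0 to 4) x[m] · y[(n-m) mod 5]

Computing each output sample:
(x ⊛ y)[0] = -8
(x ⊛ y)[1] = -6
(x ⊛ y)[2] = 7
(x ⊛ y)[3] = 12
(x ⊛ y)[4] = 1

x ⊛ y = [-8, -6, 7, 12, 1]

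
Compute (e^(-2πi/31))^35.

Since ω_31^31 = 1, powers reduce modulo 31.
35 mod 31 = 4
So ω_31^35 = ω_31^4 = e^(-2πi·4/31)

ω_31^35 = ω_31^4 = 0.6890-0.7248i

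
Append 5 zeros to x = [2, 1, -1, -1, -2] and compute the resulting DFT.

Original 5-point DFT: [-1, 3.3090-2.8532i, 2.1910-1.7634i, 2.1910+1.7634i, 3.3090+2.8532i]
Zero-padded 10-point DFT provides frequency interpolation.

DFT_10([x, 0, ...]) = [-1, 4.4271+2.4899i, 3.3090-2.8532i, 1.0729-0.2245i, 2.1910-1.7634i, -1, 2.1910+1.7634i, 1.0729+0.2245i, 3.3090+2.8532i, 4.4271-2.4899i]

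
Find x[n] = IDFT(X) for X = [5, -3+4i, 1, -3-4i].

x[n] = (1/4) Σ(k=0 to 3) X[k] · e^(2πikn/4)

Computing each x[n]:
x[0] = 0
x[1] = -1
x[2] = 3
x[3] = 3

x = [0, -1, 3, 3]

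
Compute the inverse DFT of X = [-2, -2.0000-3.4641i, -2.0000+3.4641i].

x[n] = (1/3) Σ(k=0 to 2) X[k] · e^(2πikn/3)

Computing each x[n]:
x[0] = -2
x[1] = 2
x[2] = -2

x = [-2, 2, -2]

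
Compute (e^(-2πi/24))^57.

Since ω_24^24 = 1, powers reduce modulo 24.
57 mod 24 = 9
So ω_24^57 = ω_24^9 = e^(-2πi·9/24)

ω_24^57 = ω_24^9 = -0.7071-0.7071i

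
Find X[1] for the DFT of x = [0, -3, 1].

X[1] = Σ(n=0 to 2) x[n] · ω_3^(1n) where ω_3 = e^(-2πi/3)
= (0)·ω_3^0 + (-3)·ω_3^1 + (1)·ω_3^2

X[1] = 1.0000+3.4641i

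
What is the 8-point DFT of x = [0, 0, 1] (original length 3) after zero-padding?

Original 3-point DFT: [1, -0.5000+0.8660i, -0.5000-0.8660i]
Zero-padded 8-point DFT provides frequency interpolation.

DFT_8([x, 0, ...]) = [1, -1i, -1, 1i, 1, -1i, -1, 1i]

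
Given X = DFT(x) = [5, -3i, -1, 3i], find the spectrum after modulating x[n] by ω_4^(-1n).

Modulation property: DFT(ω_4^(-1n)·x[n]) = X[(k-1) mod 4], so circularly shift X by 1 positions.

X[k-1] = [3i, 5, -3i, -1]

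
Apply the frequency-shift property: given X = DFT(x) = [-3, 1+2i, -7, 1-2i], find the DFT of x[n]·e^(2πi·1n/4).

Modulation property: DFT(ω_4^(-1n)·x[n]) = X[(k-1) mod 4], so circularly shift X by 1 positions.

X[k-1] = [1-2i, -3, 1+2i, -7]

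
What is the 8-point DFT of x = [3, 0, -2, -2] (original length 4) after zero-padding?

Original 4-point DFT: [-1, 5-2i, 3, 5+2i]
Zero-padded 8-point DFT provides frequency interpolation.

DFT_8([x, 0, ...]) = [-1, 4.4142+3.4142i, 5-2i, 1.5858-0.5858i, 3, 1.5858+0.5858i, 5+2i, 4.4142-3.4142i]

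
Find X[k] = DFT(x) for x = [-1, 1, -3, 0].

X[k] = Σ(n=0 to 3) x[n] · ω_4^(nk)
where ω_4 = e^(-2πi/4)

Computing each X[k]:
X[0] = -3
X[1] = 2-1i
X[2] = -5
X[3] = 2+1i

X = [-3, 2-1i, -5, 2+1i]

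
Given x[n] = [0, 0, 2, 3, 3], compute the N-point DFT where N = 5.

X[k] = Σ(n=0 to 4) x[n] · ω_5^(nk)
where ω_5 = e^(-2πi/5)

Computing each X[k]:
X[0] = 8
X[1] = -3.1180+3.4410i
X[2] = -0.8820+0.8123i
X[3] = -0.8820-0.8123i
X[4] = -3.1180-3.4410i

X = [8, -3.1180+3.4410i, -0.8820+0.8123i, -0.8820-0.8123i, -3.1180-3.4410i]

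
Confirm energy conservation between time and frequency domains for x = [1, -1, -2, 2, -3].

Time domain:
Σ|x[n]|² = |1|² + |-1|² + |-2|² + |2|² + |-3|² = 19.0000

Frequency domain:
(1/5)Σ|X[k]|² = (1/5)(|-3|² + |-0.2361+0.4490i|² + |4.2361-4.9798i|² + |4.2361+4.9798i|² + |-0.2361-0.4490i|²) = (1/5)·95.0000 = 19.0000

Both sides agree, confirming Parseval's theorem.

Σ|x[n]|² = (1/N)Σ|X[k]|² = 19.0000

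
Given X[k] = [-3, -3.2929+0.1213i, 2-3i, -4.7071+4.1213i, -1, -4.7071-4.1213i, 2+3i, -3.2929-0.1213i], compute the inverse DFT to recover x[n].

x[n] = (1/8) Σ(k=0 to 7) X[k] · e^(2πikn/8)

Computing each x[n]:
x[0] = -2
x[1] = 0
x[2] = 0
x[3] = -2
x[4] = 2
x[5] = 1
x[6] = -2
x[7] = 0

x = [-2, 0, 0, -2, 2, 1, -2, 0]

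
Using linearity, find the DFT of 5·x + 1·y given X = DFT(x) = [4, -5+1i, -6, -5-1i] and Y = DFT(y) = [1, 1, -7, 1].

By linearity: DFT(5x + 1y) = 5·DFT(x) + 1·DFT(y)
= 5·[4, -5+1i, -6, -5-1i] + 1·[1, 1, -7, 1]

Computing element-wise:
Z[0] = 5·(4) + 1·(1) = 21
Z[1] = 5·(-5+1i) + 1·(1) = -24+5i
Z[2] = 5·(-6) + 1·(-7) = -37
Z[3] = 5·(-5-1i) + 1·(1) = -24-5i

DFT(5x + 1y) = 5·X + 1·Y = [21, -24+5i, -37, -24-5i]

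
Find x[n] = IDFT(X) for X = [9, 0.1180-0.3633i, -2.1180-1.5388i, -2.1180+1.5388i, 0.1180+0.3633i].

x[n] = (1/5) Σ(k=0 to 4) X[k] · e^(2πikn/5)

Computing each x[n]:
x[0] = 1
x[1] = 3
x[2] = 1
x[3] = 2
x[4] = 2

x = [1, 3, 1, 2, 2]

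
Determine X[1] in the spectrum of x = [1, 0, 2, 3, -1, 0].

X[1] = Σ(n=0 to 5) x[n] · ω_6^(1n) where ω_6 = e^(-2πi/6)
= (1)·ω_6^0 + (0)·ω_6^1 + (2)·ω_6^2 + (3)·ω_6^3 + (-1)·ω_6^4 + (0)·ω_6^5

X[1] = -2.5000-2.5981i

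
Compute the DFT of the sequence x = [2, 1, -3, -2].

X[k] = Σ(n=0 to 3) x[n] · ω_4^(nk)
where ω_4 = e^(-2πi/4)

Computing each X[k]:
X[0] = -2
X[1] = 5-3i
X[2] = 0
X[3] = 5+3i

X = [-2, 5-3i, 0, 5+3i]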